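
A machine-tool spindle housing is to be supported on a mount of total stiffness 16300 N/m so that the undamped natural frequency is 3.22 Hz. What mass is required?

39.8 kg

ω_n = 2πf_n = 2π × 3.22 = 20.23 rad/s.
m = k/ω_n² = 16300/20.23² = 16300/409.3 = 39.82 kg.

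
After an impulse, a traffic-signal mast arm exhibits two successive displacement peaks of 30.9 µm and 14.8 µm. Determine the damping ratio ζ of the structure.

0.116

Logarithmic decrement δ = (1/n)·ln(x₀/x_n) = (1/1)·ln(30.9/14.8) = (1/1)·ln(2.088) = 0.7361.
ζ = δ/√(4π² + δ²) = 0.7361/√(39.48 + 0.542) = 0.7361/6.326 = 0.1164.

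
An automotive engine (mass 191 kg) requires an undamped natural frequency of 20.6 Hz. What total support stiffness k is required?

3200000 N/m

ω_n = 2πf_n = 2π × 20.6 = 129.4 rad/s.
k = m·ω_n² = 191 × 129.4² = 191 × 16750 = 3200000 N/m.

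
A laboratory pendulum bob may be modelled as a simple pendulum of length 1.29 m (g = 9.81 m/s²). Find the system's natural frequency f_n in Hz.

For a simple pendulum ω_n = √(g/L) = √(9.81/1.29) = √7.605 = 2.758 rad/s.
f_n = ω_n/(2π) = 2.758/6.283 = 0.4389 Hz.

0.439 Hz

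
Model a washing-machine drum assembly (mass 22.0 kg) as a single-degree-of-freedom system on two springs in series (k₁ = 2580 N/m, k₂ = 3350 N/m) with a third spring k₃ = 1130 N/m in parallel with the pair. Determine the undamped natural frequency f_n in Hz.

1.73 Hz

Series pair: k_s = k₁k₂/(k₁+k₂) = (2580)(3350)/(2580 + 3350) = 1458 N/m. In parallel with k₃: k_eq = 1458 + 1130 = 2588 N/m.
ω_n = √(k_eq/m) = √(2588/22.0) = √117.6 = 10.84 rad/s.
f_n = ω_n/(2π) = 10.84/6.283 = 1.726 Hz.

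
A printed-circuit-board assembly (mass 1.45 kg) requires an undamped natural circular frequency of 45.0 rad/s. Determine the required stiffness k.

2940 N/m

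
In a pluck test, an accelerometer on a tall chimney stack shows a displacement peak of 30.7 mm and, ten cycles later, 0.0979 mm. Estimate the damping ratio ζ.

Logarithmic decrement δ = (1/n)·ln(x₀/x_n) = (1/10)·ln(30.7/0.0979) = (1/10)·ln(313.6) = 0.5748.
ζ = δ/√(4π² + δ²) = 0.5748/√(39.48 + 0.330) = 0.5748/6.309 = 0.09110.

0.0911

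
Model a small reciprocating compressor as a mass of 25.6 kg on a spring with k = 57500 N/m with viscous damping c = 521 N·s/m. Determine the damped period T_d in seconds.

0.136 s

ω_n = √(k/m) = √(57500/25.6) = 47.39 rad/s.
Critical damping c_c = 2√(k·m) = 2√(57500 × 25.6) = 2427 N·s/m, so ζ = c/c_c = 521/2427 = 0.2147.
ω_d = ω_n√(1 − ζ²) = 47.39 × √(1 − 0.0461) = 46.29 rad/s.
T_d = 2π/ω_d = 0.1357 s.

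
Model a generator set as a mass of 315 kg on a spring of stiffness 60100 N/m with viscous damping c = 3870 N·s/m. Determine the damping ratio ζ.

0.445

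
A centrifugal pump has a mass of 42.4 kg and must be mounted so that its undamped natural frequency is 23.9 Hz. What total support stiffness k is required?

956000 N/m

ω_n = 2πf_n = 2π × 23.9 = 150.2 rad/s.
k = m·ω_n² = 42.4 × 150.2² = 42.4 × 22550 = 956100 N/m.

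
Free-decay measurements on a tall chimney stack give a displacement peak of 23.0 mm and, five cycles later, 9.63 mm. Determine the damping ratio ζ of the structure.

0.0277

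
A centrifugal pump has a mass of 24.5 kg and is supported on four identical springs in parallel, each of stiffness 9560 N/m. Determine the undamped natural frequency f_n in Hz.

Parallel springs add: k_eq = 4 × 9560 = 38240 N/m.
ω_n = √(k_eq/m) = √(38240/24.5) = √1561 = 39.51 rad/s.
f_n = ω_n/(2π) = 39.51/6.283 = 6.288 Hz.

6.29 Hz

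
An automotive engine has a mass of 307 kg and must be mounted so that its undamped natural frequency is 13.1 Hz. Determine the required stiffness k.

2080000 N/m

ω_n = 2πf_n = 2π × 13.1 = 82.31 rad/s.
k = m·ω_n² = 307 × 82.31² = 307 × 6775 = 2080000 N/m.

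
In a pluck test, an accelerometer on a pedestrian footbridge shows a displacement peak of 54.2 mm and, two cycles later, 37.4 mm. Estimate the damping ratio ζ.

Logarithmic decrement δ = (1/n)·ln(x₀/x_n) = (1/2)·ln(54.2/37.4) = (1/2)·ln(1.449) = 0.1855.
ζ = δ/√(4π² + δ²) = 0.1855/√(39.48 + 0.0344) = 0.1855/6.286 = 0.02951.

0.0295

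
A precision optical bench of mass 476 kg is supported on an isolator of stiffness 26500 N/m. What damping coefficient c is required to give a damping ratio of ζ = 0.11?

c_c = 2√(k·m) = 2√(26500 × 476) = 7103 N·s/m.
c = ζ·c_c = 0.11 × 7103 = 781.4 N·s/m.

781 N·s/m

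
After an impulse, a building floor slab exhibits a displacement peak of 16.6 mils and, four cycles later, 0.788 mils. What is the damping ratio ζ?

0.120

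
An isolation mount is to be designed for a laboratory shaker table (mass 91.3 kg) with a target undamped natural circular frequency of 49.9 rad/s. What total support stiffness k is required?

227000 N/m

k = m·ω_n² = 91.3 × 49.90² = 91.3 × 2490 = 227300 N/m.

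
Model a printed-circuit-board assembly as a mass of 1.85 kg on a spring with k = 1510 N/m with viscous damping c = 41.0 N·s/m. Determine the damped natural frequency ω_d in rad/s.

26.3 rad/s

ω_n = √(k/m) = √(1510/1.85) = 28.57 rad/s.
Critical damping c_c = 2√(k·m) = 2√(1510 × 1.85) = 105.7 N·s/m, so ζ = c/c_c = 41.0/105.7 = 0.3879.
ω_d = ω_n√(1 − ζ²) = 28.57 × √(1 − 0.150) = 26.33 rad/s.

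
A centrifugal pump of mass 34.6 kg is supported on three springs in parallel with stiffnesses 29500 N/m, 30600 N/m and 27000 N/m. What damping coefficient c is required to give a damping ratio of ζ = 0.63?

2190 N·s/m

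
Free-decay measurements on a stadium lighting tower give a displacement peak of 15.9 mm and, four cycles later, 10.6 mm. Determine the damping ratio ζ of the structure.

Logarithmic decrement δ = (1/n)·ln(x₀/x_n) = (1/4)·ln(15.9/10.6) = (1/4)·ln(1.500) = 0.1014.
ζ = δ/√(4π² + δ²) = 0.1014/√(39.48 + 0.0103) = 0.1014/6.284 = 0.01613.

0.0161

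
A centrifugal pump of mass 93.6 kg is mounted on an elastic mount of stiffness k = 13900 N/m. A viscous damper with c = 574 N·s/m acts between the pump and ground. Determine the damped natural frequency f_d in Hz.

1.88 Hz

ω_n = √(k/m) = √(13900/93.6) = 12.19 rad/s.
Critical damping c_c = 2√(k·m) = 2√(13900 × 93.6) = 2281 N·s/m, so ζ = c/c_c = 574/2281 = 0.2516.
ω_d = ω_n√(1 − ζ²) = 12.19 × √(1 − 0.0633) = 11.79 rad/s.
f_d = ω_d/(2π) = 1.877 Hz.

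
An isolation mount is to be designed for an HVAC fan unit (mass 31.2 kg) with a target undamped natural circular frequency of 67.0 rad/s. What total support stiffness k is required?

k = m·ω_n² = 31.2 × 67.00² = 31.2 × 4489 = 140100 N/m.

140000 N/m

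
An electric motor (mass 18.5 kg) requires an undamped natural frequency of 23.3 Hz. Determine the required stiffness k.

397000 N/m

ω_n = 2πf_n = 2π × 23.3 = 146.4 rad/s.
k = m·ω_n² = 18.5 × 146.4² = 18.5 × 21430 = 396500 N/m.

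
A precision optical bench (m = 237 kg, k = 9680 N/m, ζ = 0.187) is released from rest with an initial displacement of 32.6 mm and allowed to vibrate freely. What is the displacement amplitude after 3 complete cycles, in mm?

0.901 mm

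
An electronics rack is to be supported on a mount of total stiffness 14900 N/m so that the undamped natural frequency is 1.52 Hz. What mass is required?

ω_n = 2πf_n = 2π × 1.52 = 9.550 rad/s.
m = k/ω_n² = 14900/9.550² = 14900/91.21 = 163.4 kg.

163 kg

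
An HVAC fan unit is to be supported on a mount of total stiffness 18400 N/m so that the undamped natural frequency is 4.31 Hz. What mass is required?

25.1 kg

ω_n = 2πf_n = 2π × 4.31 = 27.08 rad/s.
m = k/ω_n² = 18400/27.08² = 18400/733.4 = 25.09 kg.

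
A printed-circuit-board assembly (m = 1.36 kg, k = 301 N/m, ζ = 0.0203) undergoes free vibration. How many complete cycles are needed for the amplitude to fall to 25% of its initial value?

Logarithmic decrement δ = 2πζ/√(1 − ζ²) = 2π × 0.02030/√(1 − 0.000412) = 0.1276.
x_n/x₀ = e^(−nδ) ≤ 0.25; take ln: n ≥ ln(1/0.25)/δ = 1.386/0.1276 = 10.87.
So 11 complete cycles are required.

11 cycles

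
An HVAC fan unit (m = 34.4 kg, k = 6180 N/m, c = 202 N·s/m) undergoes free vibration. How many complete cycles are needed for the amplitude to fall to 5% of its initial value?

ζ = c/(2√(km)) = 202/(2√(6180 × 34.4)) = 202/922.2 = 0.2191.
Logarithmic decrement δ = 2πζ/√(1 − ζ²) = 2π × 0.2191/√(1 − 0.0480) = 1.411.
x_n/x₀ = e^(−nδ) ≤ 0.05; take ln: n ≥ ln(1/0.05)/δ = 2.996/1.411 = 2.124.
So 3 complete cycles are required.

3 cycles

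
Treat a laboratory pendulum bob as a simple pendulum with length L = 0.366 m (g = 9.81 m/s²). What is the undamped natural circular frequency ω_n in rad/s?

For a simple pendulum ω_n = √(g/L) = √(9.81/0.366) = √26.80 = 5.177 rad/s.

5.18 rad/s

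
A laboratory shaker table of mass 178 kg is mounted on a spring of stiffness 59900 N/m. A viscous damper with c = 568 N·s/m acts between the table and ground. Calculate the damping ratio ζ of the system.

0.0870

ω_n = √(k/m) = √(59900/178) = 18.34 rad/s.
Critical damping c_c = 2√(k·m) = 2√(59900 × 178) = 6531 N·s/m, so ζ = c/c_c = 568/6531 = 0.08698.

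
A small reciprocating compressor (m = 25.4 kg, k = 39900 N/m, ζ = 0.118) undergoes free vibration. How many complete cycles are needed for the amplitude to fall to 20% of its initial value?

3 cycles

Logarithmic decrement δ = 2πζ/√(1 − ζ²) = 2π × 0.1180/√(1 − 0.0139) = 0.7466.
x_n/x₀ = e^(−nδ) ≤ 0.2; take ln: n ≥ ln(1/0.2)/δ = 1.609/0.7466 = 2.156.
So 3 complete cycles are required.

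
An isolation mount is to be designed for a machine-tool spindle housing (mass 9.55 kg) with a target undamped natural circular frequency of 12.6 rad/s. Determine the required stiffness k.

k = m·ω_n² = 9.55 × 12.60² = 9.55 × 158.8 = 1516 N/m.

1520 N/m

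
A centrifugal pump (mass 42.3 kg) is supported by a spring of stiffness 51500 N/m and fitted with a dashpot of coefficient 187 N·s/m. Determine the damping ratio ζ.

ω_n = √(k/m) = √(51500/42.3) = 34.89 rad/s.
Critical damping c_c = 2√(k·m) = 2√(51500 × 42.3) = 2952 N·s/m, so ζ = c/c_c = 187/2952 = 0.06335.

0.0633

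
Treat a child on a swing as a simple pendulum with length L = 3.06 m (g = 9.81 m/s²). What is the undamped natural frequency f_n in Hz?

0.285 Hz

For a simple pendulum ω_n = √(g/L) = √(9.81/3.06) = √3.206 = 1.790 rad/s.
f_n = ω_n/(2π) = 1.790/6.283 = 0.2850 Hz.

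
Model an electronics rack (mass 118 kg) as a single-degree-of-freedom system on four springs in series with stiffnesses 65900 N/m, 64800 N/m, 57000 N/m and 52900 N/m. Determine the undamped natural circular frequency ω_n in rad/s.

Series springs: 1/k_eq = 1/65900 + 1/64800 + 1/57000 + 1/52900 = 6.705×10^-5, so k_eq = 14910 N/m.
ω_n = √(k_eq/m) = √(14910/118) = √126.4 = 11.24 rad/s.

11.2 rad/s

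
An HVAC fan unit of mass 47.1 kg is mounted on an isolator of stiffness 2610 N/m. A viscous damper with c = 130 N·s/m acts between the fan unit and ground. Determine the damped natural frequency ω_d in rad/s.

7.32 rad/s

ω_n = √(k/m) = √(2610/47.1) = 7.444 rad/s.
Critical damping c_c = 2√(k·m) = 2√(2610 × 47.1) = 701.2 N·s/m, so ζ = c/c_c = 130/701.2 = 0.1854.
ω_d = ω_n√(1 − ζ²) = 7.444 × √(1 − 0.0344) = 7.315 rad/s.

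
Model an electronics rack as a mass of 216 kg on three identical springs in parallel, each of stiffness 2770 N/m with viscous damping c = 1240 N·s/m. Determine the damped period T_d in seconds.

1.14 s

Parallel springs add: k_eq = 3 × 2770 = 8310 N/m.
ω_n = √(k_eq/m) = √(8310/216) = 6.203 rad/s.
Critical damping c_c = 2√(k_eq·m) = 2√(8310 × 216) = 2680 N·s/m, so ζ = c/c_c = 1240/2680 = 0.4628.
ω_d = ω_n√(1 − ζ²) = 6.203 × √(1 − 0.214) = 5.498 rad/s.
T_d = 2π/ω_d = 1.143 s.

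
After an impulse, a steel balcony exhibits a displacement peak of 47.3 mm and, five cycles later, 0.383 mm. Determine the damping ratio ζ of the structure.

Logarithmic decrement δ = (1/n)·ln(x₀/x_n) = (1/5)·ln(47.3/0.383) = (1/5)·ln(123.5) = 0.9632.
ζ = δ/√(4π² + δ²) = 0.9632/√(39.48 + 0.928) = 0.9632/6.357 = 0.1515.

0.152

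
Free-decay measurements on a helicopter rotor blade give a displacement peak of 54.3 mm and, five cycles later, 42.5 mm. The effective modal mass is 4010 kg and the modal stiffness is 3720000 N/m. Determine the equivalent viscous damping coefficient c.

1910 N·s/m

Logarithmic decrement δ = (1/n)·ln(x₀/x_n) = (1/5)·ln(54.3/42.5) = (1/5)·ln(1.278) = 0.04900.
ζ = δ/√(4π² + δ²) = 0.04900/√(39.48 + 0.00240) = 0.04900/6.283 = 0.007799.
c = ζ · 2√(km) = 0.007799 × 2√(3720000 × 4010) = 0.007799 × 244300 = 1905 N·s/m.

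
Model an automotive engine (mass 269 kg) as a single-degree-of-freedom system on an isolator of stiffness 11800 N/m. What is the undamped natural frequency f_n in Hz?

ω_n = √(k/m) = √(11800/269) = √43.87 = 6.623 rad/s.
f_n = ω_n/(2π) = 6.623/6.283 = 1.054 Hz.

1.05 Hz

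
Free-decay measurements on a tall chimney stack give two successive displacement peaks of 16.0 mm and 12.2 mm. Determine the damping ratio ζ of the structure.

0.0431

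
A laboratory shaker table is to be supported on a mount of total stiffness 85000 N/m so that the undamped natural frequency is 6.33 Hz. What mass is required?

53.7 kg

ω_n = 2πf_n = 2π × 6.33 = 39.77 rad/s.
m = k/ω_n² = 85000/39.77² = 85000/1582 = 53.73 kg.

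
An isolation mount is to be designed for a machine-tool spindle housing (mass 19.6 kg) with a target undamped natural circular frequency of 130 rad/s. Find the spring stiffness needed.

331000 N/m

k = m·ω_n² = 19.6 × 130.0² = 19.6 × 16900 = 331200 N/m.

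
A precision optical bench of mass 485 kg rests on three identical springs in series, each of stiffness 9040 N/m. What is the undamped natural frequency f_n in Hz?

0.397 Hz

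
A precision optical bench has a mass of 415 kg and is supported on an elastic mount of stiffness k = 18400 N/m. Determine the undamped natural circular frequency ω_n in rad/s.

6.66 rad/s

ω_n = √(k/m) = √(18400/415) = √44.34 = 6.659 rad/s.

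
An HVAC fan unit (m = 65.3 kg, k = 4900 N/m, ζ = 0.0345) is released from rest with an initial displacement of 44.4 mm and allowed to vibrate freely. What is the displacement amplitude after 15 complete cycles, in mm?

1.72 mm

Logarithmic decrement δ = 2πζ/√(1 − ζ²) = 2π × 0.03450/√(1 − 0.00119) = 0.2169.
After n cycles, x_n/x₀ = e^(−nδ), so x_15 = 44.4 × e^(−15 × 0.2169) = 44.4 × 0.03864 = 1.716 mm.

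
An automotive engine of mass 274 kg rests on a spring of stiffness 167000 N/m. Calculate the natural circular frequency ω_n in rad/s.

24.7 rad/s

ω_n = √(k/m) = √(167000/274) = √609.5 = 24.69 rad/s.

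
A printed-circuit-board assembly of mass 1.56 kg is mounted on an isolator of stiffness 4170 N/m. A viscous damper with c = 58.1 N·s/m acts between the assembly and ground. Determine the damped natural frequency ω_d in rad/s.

ω_n = √(k/m) = √(4170/1.56) = 51.70 rad/s.
Critical damping c_c = 2√(k·m) = 2√(4170 × 1.56) = 161.3 N·s/m, so ζ = c/c_c = 58.1/161.3 = 0.3602.
ω_d = ω_n√(1 − ζ²) = 51.70 × √(1 − 0.130) = 48.23 rad/s.

48.2 rad/s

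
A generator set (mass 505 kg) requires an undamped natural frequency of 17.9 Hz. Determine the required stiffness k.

6390000 N/m

ω_n = 2πf_n = 2π × 17.9 = 112.5 rad/s.
k = m·ω_n² = 505 × 112.5² = 505 × 12650 = 6388000 N/m.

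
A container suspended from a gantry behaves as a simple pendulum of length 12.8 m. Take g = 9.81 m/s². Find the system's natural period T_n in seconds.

For a simple pendulum ω_n = √(g/L) = √(9.81/12.8) = √0.7664 = 0.8754 rad/s.
T_n = 2π/ω_n = 6.283/0.8754 = 7.177 s.

7.18 s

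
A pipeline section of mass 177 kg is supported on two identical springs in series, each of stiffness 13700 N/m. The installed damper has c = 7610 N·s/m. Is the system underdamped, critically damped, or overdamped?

overdamped

Series springs: 1/k_eq = 2/13700, so k_eq = 13700/2 = 6850 N/m.
c_c = 2√(k_eq·m) = 2202 N·s/m; ζ = c/c_c = 7610/2202 = 3.46.
Since ζ > 1 the system is overdamped.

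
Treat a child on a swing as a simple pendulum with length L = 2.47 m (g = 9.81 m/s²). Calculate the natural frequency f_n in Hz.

0.317 Hz

For a simple pendulum ω_n = √(g/L) = √(9.81/2.47) = √3.972 = 1.993 rad/s.
f_n = ω_n/(2π) = 1.993/6.283 = 0.3172 Hz.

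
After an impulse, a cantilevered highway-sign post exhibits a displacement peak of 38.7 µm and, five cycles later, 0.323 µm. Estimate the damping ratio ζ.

0.151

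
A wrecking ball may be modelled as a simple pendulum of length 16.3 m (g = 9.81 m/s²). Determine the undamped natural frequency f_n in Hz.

0.123 Hz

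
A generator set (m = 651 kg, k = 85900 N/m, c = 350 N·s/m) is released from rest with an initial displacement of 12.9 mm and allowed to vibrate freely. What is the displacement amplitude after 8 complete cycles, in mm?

3.98 mm

ζ = c/(2√(km)) = 350/(2√(85900 × 651)) = 350/14960 = 0.02340.
Logarithmic decrement δ = 2πζ/√(1 − ζ²) = 2π × 0.02340/√(1 − 0.000548) = 0.1471.
After n cycles, x_n/x₀ = e^(−nδ), so x_8 = 12.9 × e^(−8 × 0.1471) = 12.9 × 0.3083 = 3.977 mm.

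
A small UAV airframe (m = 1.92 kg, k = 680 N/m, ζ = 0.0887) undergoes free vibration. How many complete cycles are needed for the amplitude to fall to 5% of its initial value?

Logarithmic decrement δ = 2πζ/√(1 − ζ²) = 2π × 0.08870/√(1 − 0.00787) = 0.5595.
x_n/x₀ = e^(−nδ) ≤ 0.05; take ln: n ≥ ln(1/0.05)/δ = 2.996/0.5595 = 5.354.
So 6 complete cycles are required.

6 cycles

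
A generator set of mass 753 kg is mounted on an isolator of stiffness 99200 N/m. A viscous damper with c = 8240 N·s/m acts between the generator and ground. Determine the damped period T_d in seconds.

ω_n = √(k/m) = √(99200/753) = 11.48 rad/s.
Critical damping c_c = 2√(k·m) = 2√(99200 × 753) = 17290 N·s/m, so ζ = c/c_c = 8240/17290 = 0.4767.
ω_d = ω_n√(1 − ζ²) = 11.48 × √(1 − 0.227) = 10.09 rad/s.
T_d = 2π/ω_d = 0.6227 s.

0.623 s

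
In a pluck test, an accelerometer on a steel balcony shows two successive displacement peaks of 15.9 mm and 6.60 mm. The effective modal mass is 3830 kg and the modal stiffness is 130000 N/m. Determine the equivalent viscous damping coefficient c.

Logarithmic decrement δ = (1/n)·ln(x₀/x_n) = (1/1)·ln(15.9/6.60) = (1/1)·ln(2.409) = 0.8792.
ζ = δ/√(4π² + δ²) = 0.8792/√(39.48 + 0.773) = 0.8792/6.344 = 0.1386.
c = ζ · 2√(km) = 0.1386 × 2√(130000 × 3830) = 0.1386 × 44630 = 6185 N·s/m.

6180 N·s/m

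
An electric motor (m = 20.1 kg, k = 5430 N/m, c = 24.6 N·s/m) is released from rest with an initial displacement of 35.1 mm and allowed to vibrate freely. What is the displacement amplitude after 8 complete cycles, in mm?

ζ = c/(2√(km)) = 24.6/(2√(5430 × 20.1)) = 24.6/660.7 = 0.03723.
Logarithmic decrement δ = 2πζ/√(1 − ζ²) = 2π × 0.03723/√(1 − 0.00139) = 0.2341.
After n cycles, x_n/x₀ = e^(−nδ), so x_8 = 35.1 × e^(−8 × 0.2341) = 35.1 × 0.1537 = 5.395 mm.

5.39 mm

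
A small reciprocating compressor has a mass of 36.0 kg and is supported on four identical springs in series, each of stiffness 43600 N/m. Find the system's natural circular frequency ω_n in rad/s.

Series springs: 1/k_eq = 4/43600, so k_eq = 43600/4 = 10900 N/m.
ω_n = √(k_eq/m) = √(10900/36.0) = √302.8 = 17.40 rad/s.

17.4 rad/s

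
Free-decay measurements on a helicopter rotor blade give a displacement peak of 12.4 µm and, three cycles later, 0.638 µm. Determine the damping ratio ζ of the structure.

0.155

Logarithmic decrement δ = (1/n)·ln(x₀/x_n) = (1/3)·ln(12.4/0.638) = (1/3)·ln(19.44) = 0.9890.
ζ = δ/√(4π² + δ²) = 0.9890/√(39.48 + 0.978) = 0.9890/6.361 = 0.1555.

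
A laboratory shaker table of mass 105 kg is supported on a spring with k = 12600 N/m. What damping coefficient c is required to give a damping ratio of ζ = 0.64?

1470 N·s/m

c_c = 2√(k·m) = 2√(12600 × 105) = 2300 N·s/m.
c = ζ·c_c = 0.64 × 2300 = 1472 N·s/m.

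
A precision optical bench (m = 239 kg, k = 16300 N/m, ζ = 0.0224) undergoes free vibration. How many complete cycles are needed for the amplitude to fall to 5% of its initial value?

22 cycles

Logarithmic decrement δ = 2πζ/√(1 − ζ²) = 2π × 0.02240/√(1 − 0.000502) = 0.1408.
x_n/x₀ = e^(−nδ) ≤ 0.05; take ln: n ≥ ln(1/0.05)/δ = 2.996/0.1408 = 21.28.
So 22 complete cycles are required.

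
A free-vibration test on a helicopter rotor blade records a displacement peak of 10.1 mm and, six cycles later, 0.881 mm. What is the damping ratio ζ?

0.0646

Logarithmic decrement δ = (1/n)·ln(x₀/x_n) = (1/6)·ln(10.1/0.881) = (1/6)·ln(11.46) = 0.4065.
ζ = δ/√(4π² + δ²) = 0.4065/√(39.48 + 0.165) = 0.4065/6.296 = 0.06457.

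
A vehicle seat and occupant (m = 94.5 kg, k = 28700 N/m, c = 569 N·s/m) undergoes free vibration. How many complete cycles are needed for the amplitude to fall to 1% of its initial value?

ζ = c/(2√(km)) = 569/(2√(28700 × 94.5)) = 569/3294 = 0.1728.
Logarithmic decrement δ = 2πζ/√(1 − ζ²) = 2π × 0.1728/√(1 − 0.0298) = 1.102.
x_n/x₀ = e^(−nδ) ≤ 0.01; take ln: n ≥ ln(1/0.01)/δ = 4.605/1.102 = 4.179.
So 5 complete cycles are required.

5 cycles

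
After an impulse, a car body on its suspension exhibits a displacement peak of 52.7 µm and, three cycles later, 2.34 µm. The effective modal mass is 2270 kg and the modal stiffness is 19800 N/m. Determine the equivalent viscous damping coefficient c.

Logarithmic decrement δ = (1/n)·ln(x₀/x_n) = (1/3)·ln(52.7/2.34) = (1/3)·ln(22.52) = 1.038.
ζ = δ/√(4π² + δ²) = 1.038/√(39.48 + 1.08) = 1.038/6.368 = 0.1630.
c = ζ · 2√(km) = 0.1630 × 2√(19800 × 2270) = 0.1630 × 13410 = 2186 N·s/m.

2190 N·s/m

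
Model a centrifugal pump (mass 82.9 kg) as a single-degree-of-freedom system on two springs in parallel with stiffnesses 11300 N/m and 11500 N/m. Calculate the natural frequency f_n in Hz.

2.64 Hz

Parallel springs add: k_eq = 11300 + 11500 = 22800 N/m.
ω_n = √(k_eq/m) = √(22800/82.9) = √275.0 = 16.58 rad/s.
f_n = ω_n/(2π) = 16.58/6.283 = 2.639 Hz.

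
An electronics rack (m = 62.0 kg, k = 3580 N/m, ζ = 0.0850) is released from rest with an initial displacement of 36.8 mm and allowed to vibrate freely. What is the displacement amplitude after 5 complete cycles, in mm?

2.52 mm

Logarithmic decrement δ = 2πζ/√(1 − ζ²) = 2π × 0.08500/√(1 − 0.00723) = 0.5360.
After n cycles, x_n/x₀ = e^(−nδ), so x_5 = 36.8 × e^(−5 × 0.5360) = 36.8 × 0.06856 = 2.523 mm.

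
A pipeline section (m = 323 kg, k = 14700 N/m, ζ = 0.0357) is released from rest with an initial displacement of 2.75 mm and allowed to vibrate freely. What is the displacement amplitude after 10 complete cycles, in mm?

0.291 mm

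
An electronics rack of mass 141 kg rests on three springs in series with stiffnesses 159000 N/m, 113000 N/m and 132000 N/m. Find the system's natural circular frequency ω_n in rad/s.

Series springs: 1/k_eq = 1/159000 + 1/113000 + 1/132000 = 2.271×10^-5, so k_eq = 44020 N/m.
ω_n = √(k_eq/m) = √(44020/141) = √312.2 = 17.67 rad/s.

17.7 rad/s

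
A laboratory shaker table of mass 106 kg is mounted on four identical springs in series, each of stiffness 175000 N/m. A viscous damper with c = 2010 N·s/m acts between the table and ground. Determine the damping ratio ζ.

0.467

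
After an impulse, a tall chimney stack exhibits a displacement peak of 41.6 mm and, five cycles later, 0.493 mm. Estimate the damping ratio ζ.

0.140

Logarithmic decrement δ = (1/n)·ln(x₀/x_n) = (1/5)·ln(41.6/0.493) = (1/5)·ln(84.38) = 0.8871.
ζ = δ/√(4π² + δ²) = 0.8871/√(39.48 + 0.787) = 0.8871/6.345 = 0.1398.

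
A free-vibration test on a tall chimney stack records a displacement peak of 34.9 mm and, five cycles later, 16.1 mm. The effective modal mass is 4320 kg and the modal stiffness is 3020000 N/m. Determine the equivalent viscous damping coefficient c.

Logarithmic decrement δ = (1/n)·ln(x₀/x_n) = (1/5)·ln(34.9/16.1) = (1/5)·ln(2.168) = 0.1547.
ζ = δ/√(4π² + δ²) = 0.1547/√(39.48 + 0.0239) = 0.1547/6.285 = 0.02462.
c = ζ · 2√(km) = 0.02462 × 2√(3020000 × 4320) = 0.02462 × 228400 = 5624 N·s/m.

5620 N·s/m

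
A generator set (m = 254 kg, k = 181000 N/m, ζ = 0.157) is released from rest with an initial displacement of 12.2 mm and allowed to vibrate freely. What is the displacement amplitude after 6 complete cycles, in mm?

0.0305 mm

Logarithmic decrement δ = 2πζ/√(1 − ζ²) = 2π × 0.1570/√(1 − 0.0246) = 0.9988.
After n cycles, x_n/x₀ = e^(−nδ), so x_6 = 12.2 × e^(−6 × 0.9988) = 12.2 × 0.002496 = 0.03045 mm.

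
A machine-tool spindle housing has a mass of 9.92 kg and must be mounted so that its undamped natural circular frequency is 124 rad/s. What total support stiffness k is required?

k = m·ω_n² = 9.92 × 124.0² = 9.92 × 15380 = 152500 N/m.

153000 N/m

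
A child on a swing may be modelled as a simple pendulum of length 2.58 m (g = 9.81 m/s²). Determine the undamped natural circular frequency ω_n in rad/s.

1.95 rad/s

For a simple pendulum ω_n = √(g/L) = √(9.81/2.58) = √3.802 = 1.950 rad/s.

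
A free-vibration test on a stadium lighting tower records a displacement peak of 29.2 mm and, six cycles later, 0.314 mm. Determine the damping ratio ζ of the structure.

Logarithmic decrement δ = (1/n)·ln(x₀/x_n) = (1/6)·ln(29.2/0.314) = (1/6)·ln(92.99) = 0.7554.
ζ = δ/√(4π² + δ²) = 0.7554/√(39.48 + 0.571) = 0.7554/6.328 = 0.1194.

0.119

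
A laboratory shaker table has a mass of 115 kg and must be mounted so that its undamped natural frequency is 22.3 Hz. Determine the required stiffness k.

ω_n = 2πf_n = 2π × 22.3 = 140.1 rad/s.
k = m·ω_n² = 115 × 140.1² = 115 × 19630 = 2258000 N/m.

2260000 N/m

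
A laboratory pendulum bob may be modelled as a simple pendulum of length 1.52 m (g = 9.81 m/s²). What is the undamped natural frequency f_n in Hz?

0.404 Hz

For a simple pendulum ω_n = √(g/L) = √(9.81/1.52) = √6.454 = 2.540 rad/s.
f_n = ω_n/(2π) = 2.540/6.283 = 0.4043 Hz.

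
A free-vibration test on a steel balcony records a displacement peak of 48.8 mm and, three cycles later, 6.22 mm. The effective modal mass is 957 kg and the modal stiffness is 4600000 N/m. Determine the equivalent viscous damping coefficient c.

14400 N·s/m

Logarithmic decrement δ = (1/n)·ln(x₀/x_n) = (1/3)·ln(48.8/6.22) = (1/3)·ln(7.846) = 0.6867.
ζ = δ/√(4π² + δ²) = 0.6867/√(39.48 + 0.471) = 0.6867/6.321 = 0.1086.
c = ζ · 2√(km) = 0.1086 × 2√(4600000 × 957) = 0.1086 × 132700 = 14420 N·s/m.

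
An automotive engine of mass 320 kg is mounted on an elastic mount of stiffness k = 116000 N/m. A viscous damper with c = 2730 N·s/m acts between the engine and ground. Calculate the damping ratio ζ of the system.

ω_n = √(k/m) = √(116000/320) = 19.04 rad/s.
Critical damping c_c = 2√(k·m) = 2√(116000 × 320) = 12190 N·s/m, so ζ = c/c_c = 2730/12190 = 0.2240.

0.224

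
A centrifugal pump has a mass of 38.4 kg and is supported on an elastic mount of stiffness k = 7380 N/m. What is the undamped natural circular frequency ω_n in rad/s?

13.9 rad/s

ω_n = √(k/m) = √(7380/38.4) = √192.2 = 13.86 rad/s.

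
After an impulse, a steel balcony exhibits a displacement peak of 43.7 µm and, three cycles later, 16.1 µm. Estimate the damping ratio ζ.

0.0529

Logarithmic decrement δ = (1/n)·ln(x₀/x_n) = (1/3)·ln(43.7/16.1) = (1/3)·ln(2.714) = 0.3328.
ζ = δ/√(4π² + δ²) = 0.3328/√(39.48 + 0.111) = 0.3328/6.292 = 0.05290.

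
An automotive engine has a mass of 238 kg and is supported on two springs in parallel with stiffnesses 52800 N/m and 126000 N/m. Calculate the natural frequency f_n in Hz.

Parallel springs add: k_eq = 52800 + 126000 = 178800 N/m.
ω_n = √(k_eq/m) = √(178800/238) = √751.3 = 27.41 rad/s.
f_n = ω_n/(2π) = 27.41/6.283 = 4.362 Hz.

4.36 Hz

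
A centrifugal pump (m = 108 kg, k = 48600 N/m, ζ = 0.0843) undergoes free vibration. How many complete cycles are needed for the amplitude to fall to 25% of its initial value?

Logarithmic decrement δ = 2πζ/√(1 − ζ²) = 2π × 0.08430/√(1 − 0.00711) = 0.5316.
x_n/x₀ = e^(−nδ) ≤ 0.25; take ln: n ≥ ln(1/0.25)/δ = 1.386/0.5316 = 2.608.
So 3 complete cycles are required.

3 cycles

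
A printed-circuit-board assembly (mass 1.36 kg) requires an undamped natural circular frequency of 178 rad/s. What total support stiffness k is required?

k = m·ω_n² = 1.36 × 178.0² = 1.36 × 31680 = 43090 N/m.

43100 N/m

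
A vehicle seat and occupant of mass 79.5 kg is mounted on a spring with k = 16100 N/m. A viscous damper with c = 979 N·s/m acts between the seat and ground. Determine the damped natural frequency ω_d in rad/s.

12.8 rad/s

ω_n = √(k/m) = √(16100/79.5) = 14.23 rad/s.
Critical damping c_c = 2√(k·m) = 2√(16100 × 79.5) = 2263 N·s/m, so ζ = c/c_c = 979/2263 = 0.4327.
ω_d = ω_n√(1 − ζ²) = 14.23 × √(1 − 0.187) = 12.83 rad/s.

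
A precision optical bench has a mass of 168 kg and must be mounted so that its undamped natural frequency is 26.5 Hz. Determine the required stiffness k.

4660000 N/m

ω_n = 2πf_n = 2π × 26.5 = 166.5 rad/s.
k = m·ω_n² = 168 × 166.5² = 168 × 27720 = 4658000 N/m.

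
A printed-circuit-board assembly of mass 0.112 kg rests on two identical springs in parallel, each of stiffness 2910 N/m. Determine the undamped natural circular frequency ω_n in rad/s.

228 rad/s

Parallel springs add: k_eq = 2 × 2910 = 5820 N/m.
ω_n = √(k_eq/m) = √(5820/0.112) = √51960 = 228.0 rad/s.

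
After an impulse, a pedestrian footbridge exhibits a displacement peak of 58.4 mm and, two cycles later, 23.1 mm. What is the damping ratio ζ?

0.0736

Logarithmic decrement δ = (1/n)·ln(x₀/x_n) = (1/2)·ln(58.4/23.1) = (1/2)·ln(2.528) = 0.4637.
ζ = δ/√(4π² + δ²) = 0.4637/√(39.48 + 0.215) = 0.4637/6.300 = 0.07361.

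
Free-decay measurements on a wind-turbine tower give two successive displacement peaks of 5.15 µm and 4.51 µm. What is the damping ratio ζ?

0.0211

Logarithmic decrement δ = (1/n)·ln(x₀/x_n) = (1/1)·ln(5.15/4.51) = (1/1)·ln(1.142) = 0.1327.
ζ = δ/√(4π² + δ²) = 0.1327/√(39.48 + 0.0176) = 0.1327/6.285 = 0.02112.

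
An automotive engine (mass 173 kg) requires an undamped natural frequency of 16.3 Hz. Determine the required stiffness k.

ω_n = 2πf_n = 2π × 16.3 = 102.4 rad/s.
k = m·ω_n² = 173 × 102.4² = 173 × 10490 = 1815000 N/m.

1810000 N/m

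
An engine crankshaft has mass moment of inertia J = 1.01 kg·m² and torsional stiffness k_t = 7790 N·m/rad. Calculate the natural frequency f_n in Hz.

14.0 Hz

ω_n = √(k_t/J) = √(7790/1.01) = √7713 = 87.82 rad/s.
f_n = ω_n/(2π) = 87.82/6.283 = 13.98 Hz.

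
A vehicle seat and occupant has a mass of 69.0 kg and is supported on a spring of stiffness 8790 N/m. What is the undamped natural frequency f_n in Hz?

1.80 Hz

ω_n = √(k/m) = √(8790/69.0) = √127.4 = 11.29 rad/s.
f_n = ω_n/(2π) = 11.29/6.283 = 1.796 Hz.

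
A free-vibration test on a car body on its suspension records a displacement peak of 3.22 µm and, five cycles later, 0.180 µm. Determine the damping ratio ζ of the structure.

0.0914

Logarithmic decrement δ = (1/n)·ln(x₀/x_n) = (1/5)·ln(3.22/0.180) = (1/5)·ln(17.89) = 0.5768.
ζ = δ/√(4π² + δ²) = 0.5768/√(39.48 + 0.333) = 0.5768/6.310 = 0.09142.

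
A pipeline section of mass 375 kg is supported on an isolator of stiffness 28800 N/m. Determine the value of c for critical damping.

c_c = 2√(k·m) = 2√(28800 × 375) = 2 × 3286 = 6573 N·s/m.

6570 N·s/m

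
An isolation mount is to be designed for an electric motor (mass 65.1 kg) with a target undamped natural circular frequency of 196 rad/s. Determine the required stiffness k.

2500000 N/m

k = m·ω_n² = 65.1 × 196.0² = 65.1 × 38420 = 2501000 N/m.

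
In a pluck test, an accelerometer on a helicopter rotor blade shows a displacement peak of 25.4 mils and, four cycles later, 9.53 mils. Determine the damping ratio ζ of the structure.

Logarithmic decrement δ = (1/n)·ln(x₀/x_n) = (1/4)·ln(25.4/9.53) = (1/4)·ln(2.665) = 0.2451.
ζ = δ/√(4π² + δ²) = 0.2451/√(39.48 + 0.0601) = 0.2451/6.288 = 0.03898.

0.0390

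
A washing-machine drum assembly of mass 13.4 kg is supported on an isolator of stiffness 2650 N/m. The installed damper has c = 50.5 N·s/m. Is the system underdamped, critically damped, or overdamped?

underdamped

c_c = 2√(k·m) = 376.9 N·s/m; ζ = c/c_c = 50.5/376.9 = 0.134.
Since ζ < 1 the system is underdamped.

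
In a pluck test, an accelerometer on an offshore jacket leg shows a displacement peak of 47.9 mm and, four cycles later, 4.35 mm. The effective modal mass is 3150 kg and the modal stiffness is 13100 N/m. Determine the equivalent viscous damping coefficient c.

Logarithmic decrement δ = (1/n)·ln(x₀/x_n) = (1/4)·ln(47.9/4.35) = (1/4)·ln(11.01) = 0.5997.
ζ = δ/√(4π² + δ²) = 0.5997/√(39.48 + 0.360) = 0.5997/6.312 = 0.09502.
c = ζ · 2√(km) = 0.09502 × 2√(13100 × 3150) = 0.09502 × 12850 = 1221 N·s/m.

1220 N·s/m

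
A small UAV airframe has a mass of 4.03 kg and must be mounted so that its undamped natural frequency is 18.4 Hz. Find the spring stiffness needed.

ω_n = 2πf_n = 2π × 18.4 = 115.6 rad/s.
k = m·ω_n² = 4.03 × 115.6² = 4.03 × 13370 = 53860 N/m.

53900 N/m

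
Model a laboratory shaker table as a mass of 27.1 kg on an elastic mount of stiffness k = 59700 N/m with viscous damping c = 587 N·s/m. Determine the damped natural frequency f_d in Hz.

7.27 Hz

ω_n = √(k/m) = √(59700/27.1) = 46.94 rad/s.
Critical damping c_c = 2√(k·m) = 2√(59700 × 27.1) = 2544 N·s/m, so ζ = c/c_c = 587/2544 = 0.2307.
ω_d = ω_n√(1 − ζ²) = 46.94 × √(1 − 0.0532) = 45.67 rad/s.
f_d = ω_d/(2π) = 7.268 Hz.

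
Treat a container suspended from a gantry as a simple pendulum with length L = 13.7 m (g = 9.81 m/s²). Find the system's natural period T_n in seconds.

7.43 s

For a simple pendulum ω_n = √(g/L) = √(9.81/13.7) = √0.7161 = 0.8462 rad/s.
T_n = 2π/ω_n = 6.283/0.8462 = 7.425 s.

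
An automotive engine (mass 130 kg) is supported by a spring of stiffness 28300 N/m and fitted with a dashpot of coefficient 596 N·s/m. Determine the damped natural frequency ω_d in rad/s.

14.6 rad/s

ω_n = √(k/m) = √(28300/130) = 14.75 rad/s.
Critical damping c_c = 2√(k·m) = 2√(28300 × 130) = 3836 N·s/m, so ζ = c/c_c = 596/3836 = 0.1554.
ω_d = ω_n√(1 − ζ²) = 14.75 × √(1 − 0.0241) = 14.58 rad/s.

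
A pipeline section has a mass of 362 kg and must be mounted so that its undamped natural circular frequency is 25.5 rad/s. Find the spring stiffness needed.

k = m·ω_n² = 362 × 25.50² = 362 × 650.2 = 235400 N/m.

235000 N/m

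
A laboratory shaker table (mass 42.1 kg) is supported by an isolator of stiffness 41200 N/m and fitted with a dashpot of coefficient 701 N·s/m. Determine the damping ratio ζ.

0.266

ω_n = √(k/m) = √(41200/42.1) = 31.28 rad/s.
Critical damping c_c = 2√(k·m) = 2√(41200 × 42.1) = 2634 N·s/m, so ζ = c/c_c = 701/2634 = 0.2661.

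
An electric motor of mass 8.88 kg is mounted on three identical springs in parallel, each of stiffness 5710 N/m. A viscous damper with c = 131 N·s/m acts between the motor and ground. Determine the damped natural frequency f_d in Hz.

6.89 Hz

Parallel springs add: k_eq = 3 × 5710 = 17130 N/m.
ω_n = √(k_eq/m) = √(17130/8.88) = 43.92 rad/s.
Critical damping c_c = 2√(k_eq·m) = 2√(17130 × 8.88) = 780.0 N·s/m, so ζ = c/c_c = 131/780.0 = 0.1679.
ω_d = ω_n√(1 − ζ²) = 43.92 × √(1 − 0.0282) = 43.30 rad/s.
f_d = ω_d/(2π) = 6.891 Hz.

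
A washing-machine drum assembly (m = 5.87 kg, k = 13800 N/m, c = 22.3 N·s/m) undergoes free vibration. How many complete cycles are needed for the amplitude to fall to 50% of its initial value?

3 cycles

ζ = c/(2√(km)) = 22.3/(2√(13800 × 5.87)) = 22.3/569.2 = 0.03918.
Logarithmic decrement δ = 2πζ/√(1 − ζ²) = 2π × 0.03918/√(1 − 0.00153) = 0.2463.
x_n/x₀ = e^(−nδ) ≤ 0.5; take ln: n ≥ ln(1/0.5)/δ = 0.6931/0.2463 = 2.814.
So 3 complete cycles are required.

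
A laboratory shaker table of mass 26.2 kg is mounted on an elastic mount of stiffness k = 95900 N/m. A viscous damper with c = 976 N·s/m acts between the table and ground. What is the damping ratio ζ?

ω_n = √(k/m) = √(95900/26.2) = 60.50 rad/s.
Critical damping c_c = 2√(k·m) = 2√(95900 × 26.2) = 3170 N·s/m, so ζ = c/c_c = 976/3170 = 0.3079.

0.308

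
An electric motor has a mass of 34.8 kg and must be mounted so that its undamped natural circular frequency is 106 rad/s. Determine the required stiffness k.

k = m·ω_n² = 34.8 × 106.0² = 34.8 × 11240 = 391000 N/m.

391000 N/m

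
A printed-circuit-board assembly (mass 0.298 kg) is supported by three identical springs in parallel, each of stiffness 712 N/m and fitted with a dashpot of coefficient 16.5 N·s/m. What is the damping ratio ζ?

Parallel springs add: k_eq = 3 × 712 = 2136 N/m.
ω_n = √(k_eq/m) = √(2136/0.298) = 84.66 rad/s.
Critical damping c_c = 2√(k_eq·m) = 2√(2136 × 0.298) = 50.46 N·s/m, so ζ = c/c_c = 16.5/50.46 = 0.3270.

0.327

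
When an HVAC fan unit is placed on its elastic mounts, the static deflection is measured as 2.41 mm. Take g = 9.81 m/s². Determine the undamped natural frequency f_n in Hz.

10.2 Hz

ω_n = √(g/δ_st) = √(9.81/0.00241) = √4071 = 63.80 rad/s.
f_n = ω_n/(2π) = 63.80/6.283 = 10.15 Hz.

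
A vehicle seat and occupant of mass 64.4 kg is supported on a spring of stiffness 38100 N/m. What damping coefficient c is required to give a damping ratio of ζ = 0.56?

1750 N·s/m

c_c = 2√(k·m) = 2√(38100 × 64.4) = 3133 N·s/m.
c = ζ·c_c = 0.56 × 3133 = 1754 N·s/m.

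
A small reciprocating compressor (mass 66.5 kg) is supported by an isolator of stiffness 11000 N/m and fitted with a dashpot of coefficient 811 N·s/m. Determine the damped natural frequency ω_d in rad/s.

ω_n = √(k/m) = √(11000/66.5) = 12.86 rad/s.
Critical damping c_c = 2√(k·m) = 2√(11000 × 66.5) = 1711 N·s/m, so ζ = c/c_c = 811/1711 = 0.4741.
ω_d = ω_n√(1 − ζ²) = 12.86 × √(1 − 0.225) = 11.32 rad/s.

11.3 rad/s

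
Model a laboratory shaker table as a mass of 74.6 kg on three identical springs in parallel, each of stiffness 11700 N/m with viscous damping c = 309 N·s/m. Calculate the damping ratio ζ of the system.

0.0955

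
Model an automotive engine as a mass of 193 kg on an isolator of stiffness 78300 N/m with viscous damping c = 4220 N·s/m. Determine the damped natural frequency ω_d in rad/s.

16.9 rad/s

ω_n = √(k/m) = √(78300/193) = 20.14 rad/s.
Critical damping c_c = 2√(k·m) = 2√(78300 × 193) = 7775 N·s/m, so ζ = c/c_c = 4220/7775 = 0.5428.
ω_d = ω_n√(1 − ζ²) = 20.14 × √(1 − 0.295) = 16.92 rad/s.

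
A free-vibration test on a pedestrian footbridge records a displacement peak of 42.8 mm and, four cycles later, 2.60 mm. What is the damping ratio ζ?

0.111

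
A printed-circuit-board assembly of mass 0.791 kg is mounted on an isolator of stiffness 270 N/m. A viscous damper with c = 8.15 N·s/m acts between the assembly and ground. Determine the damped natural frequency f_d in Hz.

ω_n = √(k/m) = √(270.0/0.791) = 18.48 rad/s.
Critical damping c_c = 2√(k·m) = 2√(270.0 × 0.791) = 29.23 N·s/m, so ζ = c/c_c = 8.15/29.23 = 0.2788.
ω_d = ω_n√(1 − ζ²) = 18.48 × √(1 − 0.0778) = 17.74 rad/s.
f_d = ω_d/(2π) = 2.824 Hz.

2.82 Hz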